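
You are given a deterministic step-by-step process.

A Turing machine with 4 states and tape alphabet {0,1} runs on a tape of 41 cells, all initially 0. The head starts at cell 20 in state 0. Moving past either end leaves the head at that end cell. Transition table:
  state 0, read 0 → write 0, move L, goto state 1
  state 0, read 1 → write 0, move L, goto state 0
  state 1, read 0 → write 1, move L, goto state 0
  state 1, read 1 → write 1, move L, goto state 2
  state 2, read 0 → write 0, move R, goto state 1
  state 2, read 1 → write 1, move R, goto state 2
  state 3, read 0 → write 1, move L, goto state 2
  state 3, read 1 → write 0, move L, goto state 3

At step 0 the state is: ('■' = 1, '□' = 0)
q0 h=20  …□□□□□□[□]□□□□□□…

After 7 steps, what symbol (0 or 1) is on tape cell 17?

1

step 0: q0 h=20  …□□□□□□[□]□□□□□□…
step 1: q1 h=19  …□□□□□□[□]□□□□□□…
step 2: q0 h=18  …□□□□□□[□]■□□□□□…
step 3: q1 h=17  …□□□□□□[□]□■□□□□…
step 4: q0 h=16  …□□□□□□[□]■□■□□□…
step 5: q1 h=15  …□□□□□□[□]□■□■□□…
step 6: q0 h=14  …□□□□□□[□]■□■□■□…
step 7: q1 h=13  …□□□□□□[□]□■□■□■…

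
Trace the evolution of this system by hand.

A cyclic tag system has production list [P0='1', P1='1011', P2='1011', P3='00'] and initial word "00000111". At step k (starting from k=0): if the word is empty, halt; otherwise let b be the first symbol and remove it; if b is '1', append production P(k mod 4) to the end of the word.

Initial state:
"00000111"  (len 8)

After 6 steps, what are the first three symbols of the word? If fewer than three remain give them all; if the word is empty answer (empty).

k=0  "00000111"  (len 8)
k=1  "0000111"  (len 7)
k=2  "000111"  (len 6)
k=3  "00111"  (len 5)
k=4  "0111"  (len 4)
k=5  "111"  (len 3)
k=6  "111011"  (len 6)

111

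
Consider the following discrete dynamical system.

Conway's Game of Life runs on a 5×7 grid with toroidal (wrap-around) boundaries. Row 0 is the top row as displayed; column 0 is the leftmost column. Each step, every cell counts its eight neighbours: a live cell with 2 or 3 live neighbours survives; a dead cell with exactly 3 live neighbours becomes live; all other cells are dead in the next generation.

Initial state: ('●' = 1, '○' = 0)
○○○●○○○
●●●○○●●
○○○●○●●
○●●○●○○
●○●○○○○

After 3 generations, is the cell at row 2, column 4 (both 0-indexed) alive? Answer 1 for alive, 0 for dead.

k=0  ○○○●○○○
●●●○○●●
○○○●○●●
○●●○●○○
●○●○○○○
k=1  ○○○●○○○
●●●●○●○
○○○●○○○
●●●○●●●
○○●○○○○
k=2  ○○○●●○○
○●○●○○○
○○○○○○○
●●●○●●●
●○●○●●●
k=3  ●●○○○○●
○○●●●○○
○○○●●●●
○○●○●○○
○○●○○○○

1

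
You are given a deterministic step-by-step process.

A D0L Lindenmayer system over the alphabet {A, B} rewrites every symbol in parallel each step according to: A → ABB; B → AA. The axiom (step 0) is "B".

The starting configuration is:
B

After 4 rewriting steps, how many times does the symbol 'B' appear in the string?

20

[0] B
[1] AA
[2] ABBABB
[3] ABBAAAAABBAAAA
[4] ABBAAAAABBABBABBABBABBAAAAABBABBABBABB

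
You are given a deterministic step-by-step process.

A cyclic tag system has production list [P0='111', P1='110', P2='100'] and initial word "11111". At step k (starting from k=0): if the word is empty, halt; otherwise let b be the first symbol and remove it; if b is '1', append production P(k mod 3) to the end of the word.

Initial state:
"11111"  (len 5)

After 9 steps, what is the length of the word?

23

[0] "11111"  (len 5)
[1] "1111111"  (len 7)
[2] "111111110"  (len 9)
[3] "11111110100"  (len 11)
[4] "1111110100111"  (len 13)
[5] "111110100111110"  (len 15)
[6] "11110100111110100"  (len 17)
[7] "1110100111110100111"  (len 19)
[8] "110100111110100111110"  (len 21)
[9] "10100111110100111110100"  (len 23)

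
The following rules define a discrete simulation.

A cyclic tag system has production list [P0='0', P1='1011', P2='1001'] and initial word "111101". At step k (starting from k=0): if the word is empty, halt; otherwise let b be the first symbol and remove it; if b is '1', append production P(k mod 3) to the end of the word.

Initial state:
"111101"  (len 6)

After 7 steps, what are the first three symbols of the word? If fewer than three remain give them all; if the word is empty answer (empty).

[0] "111101"  (len 6)
[1] "111010"  (len 6)
[2] "110101011"  (len 9)
[3] "101010111001"  (len 12)
[4] "010101110010"  (len 12)
[5] "10101110010"  (len 11)
[6] "01011100101001"  (len 14)
[7] "1011100101001"  (len 13)

101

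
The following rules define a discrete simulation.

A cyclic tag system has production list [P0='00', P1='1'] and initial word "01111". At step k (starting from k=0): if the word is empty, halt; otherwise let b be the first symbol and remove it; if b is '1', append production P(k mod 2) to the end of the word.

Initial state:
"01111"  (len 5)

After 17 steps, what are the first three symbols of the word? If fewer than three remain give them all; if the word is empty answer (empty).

(empty)

gen 0: "01111"  (len 5)
gen 1: "1111"  (len 4)
gen 2: "1111"  (len 4)
gen 3: "11100"  (len 5)
gen 4: "11001"  (len 5)
gen 5: "100100"  (len 6)
gen 6: "001001"  (len 6)
gen 7: "01001"  (len 5)
gen 8: "1001"  (len 4)
gen 9: "00100"  (len 5)
gen 10: "0100"  (len 4)
gen 11: "100"  (len 3)
gen 12: "001"  (len 3)
gen 13: "01"  (len 2)
gen 14: "1"  (len 1)
gen 15: "00"  (len 2)
gen 16: "0"  (len 1)
gen 17: (halted — word empty)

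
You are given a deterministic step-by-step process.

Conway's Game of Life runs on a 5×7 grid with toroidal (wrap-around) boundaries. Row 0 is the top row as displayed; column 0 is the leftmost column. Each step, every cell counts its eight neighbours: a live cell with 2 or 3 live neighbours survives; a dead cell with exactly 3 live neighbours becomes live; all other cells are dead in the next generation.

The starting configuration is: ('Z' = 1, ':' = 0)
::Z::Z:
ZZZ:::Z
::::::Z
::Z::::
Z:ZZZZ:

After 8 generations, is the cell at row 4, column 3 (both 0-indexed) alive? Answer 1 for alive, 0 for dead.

0

gen 0: ::Z::Z:
ZZZ:::Z
::::::Z
::Z::::
Z:ZZZZ:
gen 1: :::::Z:
ZZZ::ZZ
::Z:::Z
:ZZ:ZZZ
::Z:ZZZ
gen 2: ::ZZ:::
ZZZ::Z:
::::Z::
:ZZ:Z::
ZZZ::::
gen 3: :::Z::Z
:ZZ:Z::
Z:::ZZ:
Z:Z::::
Z::::::
gen 4: ZZZZ:::
ZZZ:Z:Z
Z:Z:ZZZ
Z::::::
ZZ::::Z
gen 5: :::Z:Z:
::::Z::
::Z:Z::
:::::::
::::::Z
gen 6: ::::ZZ:
::::ZZ:
:::Z:::
:::::::
:::::::
gen 7: ::::ZZ:
:::Z:Z:
::::Z::
:::::::
:::::::
gen 8: ::::ZZ:
:::Z:Z:
::::Z::
:::::::
:::::::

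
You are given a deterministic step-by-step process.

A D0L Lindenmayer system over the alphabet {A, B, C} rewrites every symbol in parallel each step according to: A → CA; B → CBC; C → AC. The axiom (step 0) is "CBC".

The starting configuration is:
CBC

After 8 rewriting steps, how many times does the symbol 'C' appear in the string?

t=0: CBC
t=1: ACCBCAC
t=2: CAACACCBCACCAAC
t=3: ACCACAACCAACACCBCACCAACACCACAAC
t=4: CAACACCAACCACAACACCACAACCAACACCBCACCAACACCACAACCAACACCAACCACAAC
t=5: ACCACAACCAACACCACAACACCAACCACAACCAACACCAACCACAACACCACAACCA…ACACCACAACCAACACCAACCACAACACCACAACCAACACCACAACACCAACCACAAC  (len 127)
t=6: CAACACCAACCACAACACCACAACCAACACCAACCACAACCAACACCACAACACCAAC…CAACCACAACACCACAACCAACACCAACCACAACCAACACCACAACACCAACCACAAC  (len 255)
t=7: ACCACAACCAACACCACAACACCAACCACAACCAACACCAACCACAACACCACAACCA…CAACCACAACACCACAACCAACACCAACCACAACCAACACCACAACACCAACCACAAC  (len 511)
t=8: CAACACCAACCACAACACCACAACCAACACCAACCACAACCAACACCACAACACCAAC…CAACCACAACACCACAACCAACACCAACCACAACCAACACCACAACACCAACCACAAC  (len 1023)

512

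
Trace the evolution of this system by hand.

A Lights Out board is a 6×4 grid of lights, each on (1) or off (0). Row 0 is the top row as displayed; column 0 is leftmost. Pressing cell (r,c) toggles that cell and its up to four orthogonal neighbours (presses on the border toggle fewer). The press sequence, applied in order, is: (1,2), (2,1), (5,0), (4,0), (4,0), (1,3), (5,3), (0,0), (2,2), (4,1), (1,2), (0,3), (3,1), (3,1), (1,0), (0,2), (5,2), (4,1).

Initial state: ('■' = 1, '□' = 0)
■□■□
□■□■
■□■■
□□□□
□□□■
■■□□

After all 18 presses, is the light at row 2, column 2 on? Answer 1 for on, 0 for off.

1

t=0: ■□■□
□■□■
■□■■
□□□□
□□□■
■■□□
t=1: ■□□□
□□■□
■□□■
□□□□
□□□■
■■□□
t=2: ■□□□
□■■□
□■■■
□■□□
□□□■
■■□□
t=3: ■□□□
□■■□
□■■■
□■□□
■□□■
□□□□
t=4: ■□□□
□■■□
□■■■
■■□□
□■□■
■□□□
t=5: ■□□□
□■■□
□■■■
□■□□
■□□■
□□□□
t=6: ■□□■
□■□■
□■■□
□■□□
■□□■
□□□□
t=7: ■□□■
□■□■
□■■□
□■□□
■□□□
□□■■
t=8: □■□■
■■□■
□■■□
□■□□
■□□□
□□■■
t=9: □■□■
■■■■
□□□■
□■■□
■□□□
□□■■
t=10: □■□■
■■■■
□□□■
□□■□
□■■□
□■■■
t=11: □■■■
■□□□
□□■■
□□■□
□■■□
□■■■
t=12: □■□□
■□□■
□□■■
□□■□
□■■□
□■■■
t=13: □■□□
■□□■
□■■■
■■□□
□□■□
□■■■
t=14: □■□□
■□□■
□□■■
□□■□
□■■□
□■■■
t=15: ■■□□
□■□■
■□■■
□□■□
□■■□
□■■■
t=16: ■□■■
□■■■
■□■■
□□■□
□■■□
□■■■
t=17: ■□■■
□■■■
■□■■
□□■□
□■□□
□□□□
t=18: ■□■■
□■■■
■□■■
□■■□
■□■□
□■□□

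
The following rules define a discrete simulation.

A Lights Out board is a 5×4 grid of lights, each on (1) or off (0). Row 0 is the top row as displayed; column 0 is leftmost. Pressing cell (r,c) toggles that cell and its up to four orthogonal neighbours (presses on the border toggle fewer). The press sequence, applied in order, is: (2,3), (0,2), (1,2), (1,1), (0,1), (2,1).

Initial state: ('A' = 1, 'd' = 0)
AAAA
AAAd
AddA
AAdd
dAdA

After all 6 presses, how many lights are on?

6

[0] AAAA
AAAd
AddA
AAdd
dAdA
[1] AAAA
AAAA
AdAd
AAdA
dAdA
[2] Addd
AAdA
AdAd
AAdA
dAdA
[3] AdAd
AdAd
Addd
AAdA
dAdA
[4] AAAd
dAdd
AAdd
AAdA
dAdA
[5] dddd
dddd
AAdd
AAdA
dAdA
[6] dddd
dAdd
ddAd
AddA
dAdA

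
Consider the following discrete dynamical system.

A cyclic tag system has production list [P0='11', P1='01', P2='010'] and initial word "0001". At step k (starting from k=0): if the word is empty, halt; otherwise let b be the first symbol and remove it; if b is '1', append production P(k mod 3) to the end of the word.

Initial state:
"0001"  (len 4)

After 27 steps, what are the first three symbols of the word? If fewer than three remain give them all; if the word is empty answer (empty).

101

0) "0001"  (len 4)
1) "001"  (len 3)
2) "01"  (len 2)
3) "1"  (len 1)
4) "11"  (len 2)
5) "101"  (len 3)
6) "01010"  (len 5)
7) "1010"  (len 4)
8) "01001"  (len 5)
9) "1001"  (len 4)
10) "00111"  (len 5)
11) "0111"  (len 4)
12) "111"  (len 3)
13) "1111"  (len 4)
14) "11101"  (len 5)
15) "1101010"  (len 7)
16) "10101011"  (len 8)
17) "010101101"  (len 9)
18) "10101101"  (len 8)
19) "010110111"  (len 9)
20) "10110111"  (len 8)
21) "0110111010"  (len 10)
22) "110111010"  (len 9)
23) "1011101001"  (len 10)
24) "011101001010"  (len 12)
25) "11101001010"  (len 11)
26) "110100101001"  (len 12)
27) "10100101001010"  (len 14)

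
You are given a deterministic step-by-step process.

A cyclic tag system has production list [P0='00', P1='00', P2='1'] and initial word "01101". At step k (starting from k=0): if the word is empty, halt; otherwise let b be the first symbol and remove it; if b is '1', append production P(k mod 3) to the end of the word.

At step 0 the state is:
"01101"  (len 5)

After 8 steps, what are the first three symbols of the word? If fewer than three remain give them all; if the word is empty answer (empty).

gen 0: "01101"  (len 5)
gen 1: "1101"  (len 4)
gen 2: "10100"  (len 5)
gen 3: "01001"  (len 5)
gen 4: "1001"  (len 4)
gen 5: "00100"  (len 5)
gen 6: "0100"  (len 4)
gen 7: "100"  (len 3)
gen 8: "0000"  (len 4)

000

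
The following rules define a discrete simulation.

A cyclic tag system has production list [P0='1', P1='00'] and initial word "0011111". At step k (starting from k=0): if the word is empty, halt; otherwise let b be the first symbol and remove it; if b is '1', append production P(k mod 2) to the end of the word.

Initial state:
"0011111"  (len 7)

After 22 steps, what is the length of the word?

0) "0011111"  (len 7)
1) "011111"  (len 6)
2) "11111"  (len 5)
3) "11111"  (len 5)
4) "111100"  (len 6)
5) "111001"  (len 6)
6) "1100100"  (len 7)
7) "1001001"  (len 7)
8) "00100100"  (len 8)
9) "0100100"  (len 7)
10) "100100"  (len 6)
11) "001001"  (len 6)
12) "01001"  (len 5)
13) "1001"  (len 4)
14) "00100"  (len 5)
15) "0100"  (len 4)
16) "100"  (len 3)
17) "001"  (len 3)
18) "01"  (len 2)
19) "1"  (len 1)
20) "00"  (len 2)
21) "0"  (len 1)
22) (halted — word empty)

0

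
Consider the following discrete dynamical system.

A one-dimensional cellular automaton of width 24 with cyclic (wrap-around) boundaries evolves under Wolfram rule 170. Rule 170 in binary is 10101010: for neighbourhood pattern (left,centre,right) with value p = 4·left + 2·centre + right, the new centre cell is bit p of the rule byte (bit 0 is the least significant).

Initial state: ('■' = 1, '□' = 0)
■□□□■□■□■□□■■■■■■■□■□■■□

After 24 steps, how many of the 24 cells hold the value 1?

14

[0] ■□□□■□■□■□□■■■■■■■□■□■■□
[1] □□□■□■□■□□■■■■■■■□■□■■□■
[2] □□■□■□■□□■■■■■■■□■□■■□■□
[3] □■□■□■□□■■■■■■■□■□■■□■□□
[4] ■□■□■□□■■■■■■■□■□■■□■□□□
[5] □■□■□□■■■■■■■□■□■■□■□□□■
[6] ■□■□□■■■■■■■□■□■■□■□□□■□
[7] □■□□■■■■■■■□■□■■□■□□□■□■
[8] ■□□■■■■■■■□■□■■□■□□□■□■□
[9] □□■■■■■■■□■□■■□■□□□■□■□■
[10] □■■■■■■■□■□■■□■□□□■□■□■□
[11] ■■■■■■■□■□■■□■□□□■□■□■□□
[12] ■■■■■■□■□■■□■□□□■□■□■□□■
[13] ■■■■■□■□■■□■□□□■□■□■□□■■
[14] ■■■■□■□■■□■□□□■□■□■□□■■■
[15] ■■■□■□■■□■□□□■□■□■□□■■■■
[16] ■■□■□■■□■□□□■□■□■□□■■■■■
[17] ■□■□■■□■□□□■□■□■□□■■■■■■
[18] □■□■■□■□□□■□■□■□□■■■■■■■
[19] ■□■■□■□□□■□■□■□□■■■■■■■□
[20] □■■□■□□□■□■□■□□■■■■■■■□■
[21] ■■□■□□□■□■□■□□■■■■■■■□■□
[22] ■□■□□□■□■□■□□■■■■■■■□■□■
[23] □■□□□■□■□■□□■■■■■■■□■□■■
[24] ■□□□■□■□■□□■■■■■■■□■□■■□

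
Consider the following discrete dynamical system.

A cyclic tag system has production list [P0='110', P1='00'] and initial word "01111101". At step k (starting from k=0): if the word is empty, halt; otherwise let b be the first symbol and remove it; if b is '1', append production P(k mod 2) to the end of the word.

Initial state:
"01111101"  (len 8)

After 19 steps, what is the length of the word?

13

t=0: "01111101"  (len 8)
t=1: "1111101"  (len 7)
t=2: "11110100"  (len 8)
t=3: "1110100110"  (len 10)
t=4: "11010011000"  (len 11)
t=5: "1010011000110"  (len 13)
t=6: "01001100011000"  (len 14)
t=7: "1001100011000"  (len 13)
t=8: "00110001100000"  (len 14)
t=9: "0110001100000"  (len 13)
t=10: "110001100000"  (len 12)
t=11: "10001100000110"  (len 14)
t=12: "000110000011000"  (len 15)
t=13: "00110000011000"  (len 14)
t=14: "0110000011000"  (len 13)
t=15: "110000011000"  (len 12)
t=16: "1000001100000"  (len 13)
t=17: "000001100000110"  (len 15)
t=18: "00001100000110"  (len 14)
t=19: "0001100000110"  (len 13)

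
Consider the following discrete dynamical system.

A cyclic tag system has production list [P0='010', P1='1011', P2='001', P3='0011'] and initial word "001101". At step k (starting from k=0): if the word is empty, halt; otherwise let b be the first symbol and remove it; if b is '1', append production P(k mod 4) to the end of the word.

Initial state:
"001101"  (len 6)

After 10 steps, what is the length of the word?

10

[0] "001101"  (len 6)
[1] "01101"  (len 5)
[2] "1101"  (len 4)
[3] "101001"  (len 6)
[4] "010010011"  (len 9)
[5] "10010011"  (len 8)
[6] "00100111011"  (len 11)
[7] "0100111011"  (len 10)
[8] "100111011"  (len 9)
[9] "00111011010"  (len 11)
[10] "0111011010"  (len 10)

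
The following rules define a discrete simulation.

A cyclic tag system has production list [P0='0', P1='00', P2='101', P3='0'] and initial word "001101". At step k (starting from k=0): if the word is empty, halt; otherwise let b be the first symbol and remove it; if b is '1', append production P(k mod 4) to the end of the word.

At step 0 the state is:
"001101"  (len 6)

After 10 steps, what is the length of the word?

6

gen 0: "001101"  (len 6)
gen 1: "01101"  (len 5)
gen 2: "1101"  (len 4)
gen 3: "101101"  (len 6)
gen 4: "011010"  (len 6)
gen 5: "11010"  (len 5)
gen 6: "101000"  (len 6)
gen 7: "01000101"  (len 8)
gen 8: "1000101"  (len 7)
gen 9: "0001010"  (len 7)
gen 10: "001010"  (len 6)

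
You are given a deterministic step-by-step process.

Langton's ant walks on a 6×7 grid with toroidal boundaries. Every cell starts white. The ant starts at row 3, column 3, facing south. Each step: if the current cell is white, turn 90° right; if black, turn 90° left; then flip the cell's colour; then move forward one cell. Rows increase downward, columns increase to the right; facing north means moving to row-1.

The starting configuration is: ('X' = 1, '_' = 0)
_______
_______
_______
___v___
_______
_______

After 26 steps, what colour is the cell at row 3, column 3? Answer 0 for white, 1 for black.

0

[0] _______
_______
_______
___v___
_______
_______
[1] _______
_______
_______
__<X___
_______
_______
[2] _______
_______
__^____
__XX___
_______
_______
[3] _______
_______
__X>___
__XX___
_______
_______
[4] _______
_______
__XX___
__Xv___
_______
_______
[5] _______
_______
__XX___
__X_>__
_______
_______
[6] _______
_______
__XX___
__X_X__
____v__
_______
[7] _______
_______
__XX___
__X_X__
___<X__
_______
[8] _______
_______
__XX___
__X^X__
___XX__
_______
[9] _______
_______
__XX___
__XX>__
___XX__
_______
[10] _______
_______
__XX^__
__XX___
___XX__
_______
[11] _______
_______
__XXX>_
__XX___
___XX__
_______
[12] _______
_______
__XXXX_
__XX_v_
___XX__
_______
[13] _______
_______
__XXXX_
__XX<X_
___XX__
_______
[14] _______
_______
__XX^X_
__XXXX_
___XX__
_______
[15] _______
_______
__X<_X_
__XXXX_
___XX__
_______
[16] _______
_______
__X__X_
__XvXX_
___XX__
_______
[17] _______
_______
__X__X_
__X_>X_
___XX__
_______
[18] _______
_______
__X_^X_
__X__X_
___XX__
_______
[19] _______
_______
__X_X>_
__X__X_
___XX__
_______
[20] _______
_____^_
__X_X__
__X__X_
___XX__
_______
[21] _______
_____X>
__X_X__
__X__X_
___XX__
_______
[22] _______
_____XX
__X_X_v
__X__X_
___XX__
_______
[23] _______
_____XX
__X_X<X
__X__X_
___XX__
_______
[24] _______
_____^X
__X_XXX
__X__X_
___XX__
_______
[25] _______
____<_X
__X_XXX
__X__X_
___XX__
_______
[26] ____^__
____X_X
__X_XXX
__X__X_
___XX__
_______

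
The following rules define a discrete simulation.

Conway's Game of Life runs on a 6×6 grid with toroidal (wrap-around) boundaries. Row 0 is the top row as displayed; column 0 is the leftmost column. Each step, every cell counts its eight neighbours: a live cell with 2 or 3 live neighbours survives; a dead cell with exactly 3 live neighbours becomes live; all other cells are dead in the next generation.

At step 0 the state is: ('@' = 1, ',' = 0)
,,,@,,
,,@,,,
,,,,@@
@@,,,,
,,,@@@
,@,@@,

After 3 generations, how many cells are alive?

[0] ,,,@,,
,,@,,,
,,,,@@
@@,,,,
,,,@@@
,@,@@,
[1] ,,,@@,
,,,@@,
@@,,,@
@,,@,,
,@,@,@
,,,,,@
[2] ,,,@,@
@,@@,,
@@@@,@
,,,,,,
,,@,,@
@,@@,@
[3] ,,,,,@
,,,,,,
@,,@@@
,,,@@@
@@@@@@
@@@@,@

19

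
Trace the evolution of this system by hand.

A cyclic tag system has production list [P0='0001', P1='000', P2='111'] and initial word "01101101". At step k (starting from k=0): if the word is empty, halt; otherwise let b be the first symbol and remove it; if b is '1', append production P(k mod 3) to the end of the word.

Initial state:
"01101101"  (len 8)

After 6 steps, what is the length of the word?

14

[0] "01101101"  (len 8)
[1] "1101101"  (len 7)
[2] "101101000"  (len 9)
[3] "01101000111"  (len 11)
[4] "1101000111"  (len 10)
[5] "101000111000"  (len 12)
[6] "01000111000111"  (len 14)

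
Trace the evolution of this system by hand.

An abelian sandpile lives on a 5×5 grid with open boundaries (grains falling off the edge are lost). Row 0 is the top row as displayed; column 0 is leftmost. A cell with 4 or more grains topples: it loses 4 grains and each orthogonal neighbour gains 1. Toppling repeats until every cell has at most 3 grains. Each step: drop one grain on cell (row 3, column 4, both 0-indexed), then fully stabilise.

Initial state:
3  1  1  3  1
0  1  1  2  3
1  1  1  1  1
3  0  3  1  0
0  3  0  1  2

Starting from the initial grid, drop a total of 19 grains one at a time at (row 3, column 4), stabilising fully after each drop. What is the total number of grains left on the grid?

44

[0] 3  1  1  3  1
0  1  1  2  3
1  1  1  1  1
3  0  3  1  0
0  3  0  1  2
[1] 3  1  1  3  1
0  1  1  2  3
1  1  1  1  1
3  0  3  1  1
0  3  0  1  2
[2] 3  1  1  3  1
0  1  1  2  3
1  1  1  1  1
3  0  3  1  2
0  3  0  1  2
[3] 3  1  1  3  1
0  1  1  2  3
1  1  1  1  1
3  0  3  1  3
0  3  0  1  2
[4] 3  1  1  3  1
0  1  1  2  3
1  1  1  1  2
3  0  3  2  0
0  3  0  1  3
[5] 3  1  1  3  1
0  1  1  2  3
1  1  1  1  2
3  0  3  2  1
0  3  0  1  3
[6] 3  1  1  3  1
0  1  1  2  3
1  1  1  1  2
3  0  3  2  2
0  3  0  1  3
[7] 3  1  1  3  1
0  1  1  2  3
1  1  1  1  2
3  0  3  2  3
0  3  0  1  3
[8] 3  1  1  3  1
0  1  1  2  3
1  1  1  1  3
3  0  3  3  1
0  3  0  2  0
[9] 3  1  1  3  1
0  1  1  2  3
1  1  1  1  3
3  0  3  3  2
0  3  0  2  0
[10] 3  1  1  3  1
0  1  1  2  3
1  1  1  1  3
3  0  3  3  3
0  3  0  2  0
[11] 3  1  1  3  2
0  1  1  3  0
1  1  2  3  1
3  1  0  1  2
0  3  1  3  1
[12] 3  1  1  3  2
0  1  1  3  0
1  1  2  3  1
3  1  0  1  3
0  3  1  3  1
[13] 3  1  1  3  2
0  1  1  3  0
1  1  2  3  2
3  1  0  2  0
0  3  1  3  2
[14] 3  1  1  3  2
0  1  1  3  0
1  1  2  3  2
3  1  0  2  1
0  3  1  3  2
[15] 3  1  1  3  2
0  1  1  3  0
1  1  2  3  2
3  1  0  2  2
0  3  1  3  2
[16] 3  1  1  3  2
0  1  1  3  0
1  1  2  3  2
3  1  0  2  3
0  3  1  3  2
[17] 3  1  1  3  2
0  1  1  3  0
1  1  2  3  3
3  1  0  3  0
0  3  1  3  3
[18] 3  1  1  3  2
0  1  1  3  0
1  1  2  3  3
3  1  0  3  1
0  3  1  3  3
[19] 3  1  1  3  2
0  1  1  3  0
1  1  2  3  3
3  1  0  3  2
0  3  1  3  3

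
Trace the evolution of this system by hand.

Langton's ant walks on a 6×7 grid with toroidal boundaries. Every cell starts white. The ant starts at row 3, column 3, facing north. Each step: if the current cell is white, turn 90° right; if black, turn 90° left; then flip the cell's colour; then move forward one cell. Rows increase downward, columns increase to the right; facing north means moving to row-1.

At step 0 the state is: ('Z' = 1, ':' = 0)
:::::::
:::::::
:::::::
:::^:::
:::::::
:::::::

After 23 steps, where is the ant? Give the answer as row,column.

4,1

k=0  :::::::
:::::::
:::::::
:::^:::
:::::::
:::::::
k=1  :::::::
:::::::
:::::::
:::Z>::
:::::::
:::::::
k=2  :::::::
:::::::
:::::::
:::ZZ::
::::v::
:::::::
k=3  :::::::
:::::::
:::::::
:::ZZ::
:::<Z::
:::::::
k=4  :::::::
:::::::
:::::::
:::^Z::
:::ZZ::
:::::::
k=5  :::::::
:::::::
:::::::
::<:Z::
:::ZZ::
:::::::
k=6  :::::::
:::::::
::^::::
::Z:Z::
:::ZZ::
:::::::
k=7  :::::::
:::::::
::Z>:::
::Z:Z::
:::ZZ::
:::::::
k=8  :::::::
:::::::
::ZZ:::
::ZvZ::
:::ZZ::
:::::::
k=9  :::::::
:::::::
::ZZ:::
::<ZZ::
:::ZZ::
:::::::
k=10  :::::::
:::::::
::ZZ:::
:::ZZ::
::vZZ::
:::::::
k=11  :::::::
:::::::
::ZZ:::
:::ZZ::
:<ZZZ::
:::::::
k=12  :::::::
:::::::
::ZZ:::
:^:ZZ::
:ZZZZ::
:::::::
k=13  :::::::
:::::::
::ZZ:::
:Z>ZZ::
:ZZZZ::
:::::::
k=14  :::::::
:::::::
::ZZ:::
:ZZZZ::
:ZvZZ::
:::::::
k=15  :::::::
:::::::
::ZZ:::
:ZZZZ::
:Z:>Z::
:::::::
k=16  :::::::
:::::::
::ZZ:::
:ZZ^Z::
:Z::Z::
:::::::
k=17  :::::::
:::::::
::ZZ:::
:Z<:Z::
:Z::Z::
:::::::
k=18  :::::::
:::::::
::ZZ:::
:Z::Z::
:Zv:Z::
:::::::
k=19  :::::::
:::::::
::ZZ:::
:Z::Z::
:<Z:Z::
:::::::
k=20  :::::::
:::::::
::ZZ:::
:Z::Z::
::Z:Z::
:v:::::
k=21  :::::::
:::::::
::ZZ:::
:Z::Z::
::Z:Z::
<Z:::::
k=22  :::::::
:::::::
::ZZ:::
:Z::Z::
^:Z:Z::
ZZ:::::
k=23  :::::::
:::::::
::ZZ:::
:Z::Z::
Z>Z:Z::
ZZ:::::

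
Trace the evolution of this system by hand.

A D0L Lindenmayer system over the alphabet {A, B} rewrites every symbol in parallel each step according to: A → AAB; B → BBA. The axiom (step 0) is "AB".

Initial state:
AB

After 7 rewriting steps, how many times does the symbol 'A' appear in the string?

2187

step 0: AB
step 1: AABBBA
step 2: AABAABBBABBABBAAAB
step 3: AABAABBBAAABAABBBABBABBAAABBBABBAAABBBABBAAABAABAABBBA
step 4: AABAABBBAAABAABBBABBABBAAABAABAABBBAAABAABBBABBABBAAABBBAB…BBBABBABBAAABBBABBAAABAABAABBBAAABAABBBAAABAABBBABBABBAAAB  (len 162)
step 5: AABAABBBAAABAABBBABBABBAAABAABAABBBAAABAABBBABBABBAAABBBAB…AAABAABAABBBAAABAABBBABBABBAAABBBABBAAABBBABBAAABAABAABBBA  (len 486)
step 6: AABAABBBAAABAABBBABBABBAAABAABAABBBAAABAABBBABBABBAAABBBAB…BBBABBABBAAABBBABBAAABAABAABBBAAABAABBBAAABAABBBABBABBAAAB  (len 1458)
step 7: AABAABBBAAABAABBBABBABBAAABAABAABBBAAABAABBBABBABBAAABBBAB…AAABAABAABBBAAABAABBBABBABBAAABBBABBAAABBBABBAAABAABAABBBA  (len 4374)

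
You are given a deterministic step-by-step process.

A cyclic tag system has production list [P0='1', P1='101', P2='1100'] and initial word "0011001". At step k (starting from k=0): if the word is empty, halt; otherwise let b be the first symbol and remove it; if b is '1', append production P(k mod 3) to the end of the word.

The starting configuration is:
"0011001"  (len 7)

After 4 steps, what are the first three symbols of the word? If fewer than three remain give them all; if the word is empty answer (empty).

001

t=0: "0011001"  (len 7)
t=1: "011001"  (len 6)
t=2: "11001"  (len 5)
t=3: "10011100"  (len 8)
t=4: "00111001"  (len 8)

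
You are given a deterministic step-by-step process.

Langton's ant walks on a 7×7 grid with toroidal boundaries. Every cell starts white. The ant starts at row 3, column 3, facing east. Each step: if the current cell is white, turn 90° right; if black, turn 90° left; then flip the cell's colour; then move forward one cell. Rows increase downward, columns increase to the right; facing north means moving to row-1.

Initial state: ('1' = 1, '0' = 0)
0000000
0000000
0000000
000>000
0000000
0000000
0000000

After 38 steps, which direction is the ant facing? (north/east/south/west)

t=0: 0000000
0000000
0000000
000>000
0000000
0000000
0000000
t=1: 0000000
0000000
0000000
0001000
000v000
0000000
0000000
t=2: 0000000
0000000
0000000
0001000
00<1000
0000000
0000000
t=3: 0000000
0000000
0000000
00^1000
0011000
0000000
0000000
t=4: 0000000
0000000
0000000
001>000
0011000
0000000
0000000
t=5: 0000000
0000000
000^000
0010000
0011000
0000000
0000000
t=6: 0000000
0000000
0001>00
0010000
0011000
0000000
0000000
t=7: 0000000
0000000
0001100
0010v00
0011000
0000000
0000000
t=8: 0000000
0000000
0001100
001<100
0011000
0000000
0000000
t=9: 0000000
0000000
000^100
0011100
0011000
0000000
0000000
t=10: 0000000
0000000
00<0100
0011100
0011000
0000000
0000000
t=11: 0000000
00^0000
0010100
0011100
0011000
0000000
0000000
t=12: 0000000
001>000
0010100
0011100
0011000
0000000
0000000
t=13: 0000000
0011000
001v100
0011100
0011000
0000000
0000000
t=14: 0000000
0011000
00<1100
0011100
0011000
0000000
0000000
t=15: 0000000
0011000
0001100
00v1100
0011000
0000000
0000000
t=16: 0000000
0011000
0001100
000>100
0011000
0000000
0000000
t=17: 0000000
0011000
000^100
0000100
0011000
0000000
0000000
t=18: 0000000
0011000
00<0100
0000100
0011000
0000000
0000000
t=19: 0000000
00^1000
0010100
0000100
0011000
0000000
0000000
t=20: 0000000
0<01000
0010100
0000100
0011000
0000000
0000000
t=21: 0^00000
0101000
0010100
0000100
0011000
0000000
0000000
t=22: 01>0000
0101000
0010100
0000100
0011000
0000000
0000000
t=23: 0110000
01v1000
0010100
0000100
0011000
0000000
0000000
t=24: 0110000
0<11000
0010100
0000100
0011000
0000000
0000000
t=25: 0110000
0011000
0v10100
0000100
0011000
0000000
0000000
t=26: 0110000
0011000
<110100
0000100
0011000
0000000
0000000
t=27: 0110000
^011000
1110100
0000100
0011000
0000000
0000000
t=28: 0110000
1>11000
1110100
0000100
0011000
0000000
0000000
t=29: 0110000
1111000
1v10100
0000100
0011000
0000000
0000000
t=30: 0110000
1111000
10>0100
0000100
0011000
0000000
0000000
t=31: 0110000
11^1000
1000100
0000100
0011000
0000000
0000000
t=32: 0110000
1<01000
1000100
0000100
0011000
0000000
0000000
t=33: 0110000
1001000
1v00100
0000100
0011000
0000000
0000000
t=34: 0110000
1001000
<100100
0000100
0011000
0000000
0000000
t=35: 0110000
1001000
0100100
v000100
0011000
0000000
0000000
t=36: 0110000
1001000
0100100
100010<
0011000
0000000
0000000
t=37: 0110000
1001000
010010^
1000101
0011000
0000000
0000000
t=38: 0110000
1001000
>100101
1000101
0011000
0000000
0000000

east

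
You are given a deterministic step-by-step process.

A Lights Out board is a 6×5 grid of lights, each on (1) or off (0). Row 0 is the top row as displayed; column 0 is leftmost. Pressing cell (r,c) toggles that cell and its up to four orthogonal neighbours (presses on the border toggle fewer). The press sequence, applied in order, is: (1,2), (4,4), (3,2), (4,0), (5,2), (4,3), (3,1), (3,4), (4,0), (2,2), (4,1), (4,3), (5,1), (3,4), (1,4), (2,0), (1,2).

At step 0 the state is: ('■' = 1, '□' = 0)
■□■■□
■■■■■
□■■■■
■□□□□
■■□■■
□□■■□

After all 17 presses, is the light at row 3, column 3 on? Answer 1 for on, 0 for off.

1

k=0  ■□■■□
■■■■■
□■■■■
■□□□□
■■□■■
□□■■□
k=1  ■□□■□
■□□□■
□■□■■
■□□□□
■■□■■
□□■■□
k=2  ■□□■□
■□□□■
□■□■■
■□□□■
■■□□□
□□■■■
k=3  ■□□■□
■□□□■
□■■■■
■■■■■
■■■□□
□□■■■
k=4  ■□□■□
■□□□■
□■■■■
□■■■■
□□■□□
■□■■■
k=5  ■□□■□
■□□□■
□■■■■
□■■■■
□□□□□
■■□□■
k=6  ■□□■□
■□□□■
□■■■■
□■■□■
□□■■■
■■□■■
k=7  ■□□■□
■□□□■
□□■■■
■□□□■
□■■■■
■■□■■
k=8  ■□□■□
■□□□■
□□■■□
■□□■□
□■■■□
■■□■■
k=9  ■□□■□
■□□□■
□□■■□
□□□■□
■□■■□
□■□■■
k=10  ■□□■□
■□■□■
□■□□□
□□■■□
■□■■□
□■□■■
k=11  ■□□■□
■□■□■
□■□□□
□■■■□
□■□■□
□□□■■
k=12  ■□□■□
■□■□■
□■□□□
□■■□□
□■■□■
□□□□■
k=13  ■□□■□
■□■□■
□■□□□
□■■□□
□□■□■
■■■□■
k=14  ■□□■□
■□■□■
□■□□■
□■■■■
□□■□□
■■■□■
k=15  ■□□■■
■□■■□
□■□□□
□■■■■
□□■□□
■■■□■
k=16  ■□□■■
□□■■□
■□□□□
■■■■■
□□■□□
■■■□■
k=17  ■□■■■
□■□□□
■□■□□
■■■■■
□□■□□
■■■□■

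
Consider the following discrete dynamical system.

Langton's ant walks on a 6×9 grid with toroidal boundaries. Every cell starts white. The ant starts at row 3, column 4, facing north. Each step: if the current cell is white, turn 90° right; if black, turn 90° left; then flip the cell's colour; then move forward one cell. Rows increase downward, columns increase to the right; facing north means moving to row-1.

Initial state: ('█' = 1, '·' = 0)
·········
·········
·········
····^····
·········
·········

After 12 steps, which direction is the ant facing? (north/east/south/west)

north

k=0  ·········
·········
·········
····^····
·········
·········
k=1  ·········
·········
·········
····█>···
·········
·········
k=2  ·········
·········
·········
····██···
·····v···
·········
k=3  ·········
·········
·········
····██···
····<█···
·········
k=4  ·········
·········
·········
····^█···
····██···
·········
k=5  ·········
·········
·········
···<·█···
····██···
·········
k=6  ·········
·········
···^·····
···█·█···
····██···
·········
k=7  ·········
·········
···█>····
···█·█···
····██···
·········
k=8  ·········
·········
···██····
···█v█···
····██···
·········
k=9  ·········
·········
···██····
···<██···
····██···
·········
k=10  ·········
·········
···██····
····██···
···v██···
·········
k=11  ·········
·········
···██····
····██···
··<███···
·········
k=12  ·········
·········
···██····
··^·██···
··████···
·········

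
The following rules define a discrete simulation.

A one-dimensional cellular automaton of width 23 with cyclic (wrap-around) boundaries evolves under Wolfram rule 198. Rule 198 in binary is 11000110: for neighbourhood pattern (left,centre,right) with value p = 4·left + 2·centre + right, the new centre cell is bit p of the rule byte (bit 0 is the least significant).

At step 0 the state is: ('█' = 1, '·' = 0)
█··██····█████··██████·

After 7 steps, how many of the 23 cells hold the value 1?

t=0: █··██····█████··██████·
t=1: █·█·█···█·████·█·█████·
t=2: █·█·█··██··███·█··████·
t=3: █·█·█·█·█·█·██·█·█·███·
t=4: █·█·█·█·█·█··█·█·█··██·
t=5: █·█·█·█·█·█·██·█·█·█·█·
t=6: █·█·█·█·█·█··█·█·█·█·█·
t=7: █·█·█·█·█·█·██·█·█·█·█·

12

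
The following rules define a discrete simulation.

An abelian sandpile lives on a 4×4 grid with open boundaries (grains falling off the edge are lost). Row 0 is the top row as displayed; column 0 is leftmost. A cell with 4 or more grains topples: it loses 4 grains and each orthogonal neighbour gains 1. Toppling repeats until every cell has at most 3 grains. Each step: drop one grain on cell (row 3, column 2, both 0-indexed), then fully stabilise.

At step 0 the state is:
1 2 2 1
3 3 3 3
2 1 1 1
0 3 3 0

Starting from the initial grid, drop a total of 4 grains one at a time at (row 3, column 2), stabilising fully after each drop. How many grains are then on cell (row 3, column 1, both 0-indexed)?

[0] 1 2 2 1
3 3 3 3
2 1 1 1
0 3 3 0
[1] 1 2 2 1
3 3 3 3
2 2 2 1
1 0 1 1
[2] 1 2 2 1
3 3 3 3
2 2 2 1
1 0 2 1
[3] 1 2 2 1
3 3 3 3
2 2 2 1
1 0 3 1
[4] 1 2 2 1
3 3 3 3
2 2 3 1
1 1 0 2

1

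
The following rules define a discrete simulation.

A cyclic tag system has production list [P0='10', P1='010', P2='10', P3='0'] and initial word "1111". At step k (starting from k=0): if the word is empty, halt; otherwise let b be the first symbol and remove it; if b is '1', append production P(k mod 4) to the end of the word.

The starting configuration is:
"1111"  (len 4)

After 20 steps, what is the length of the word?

k=0  "1111"  (len 4)
k=1  "11110"  (len 5)
k=2  "1110010"  (len 7)
k=3  "11001010"  (len 8)
k=4  "10010100"  (len 8)
k=5  "001010010"  (len 9)
k=6  "01010010"  (len 8)
k=7  "1010010"  (len 7)
k=8  "0100100"  (len 7)
k=9  "100100"  (len 6)
k=10  "00100010"  (len 8)
k=11  "0100010"  (len 7)
k=12  "100010"  (len 6)
k=13  "0001010"  (len 7)
k=14  "001010"  (len 6)
k=15  "01010"  (len 5)
k=16  "1010"  (len 4)
k=17  "01010"  (len 5)
k=18  "1010"  (len 4)
k=19  "01010"  (len 5)
k=20  "1010"  (len 4)

4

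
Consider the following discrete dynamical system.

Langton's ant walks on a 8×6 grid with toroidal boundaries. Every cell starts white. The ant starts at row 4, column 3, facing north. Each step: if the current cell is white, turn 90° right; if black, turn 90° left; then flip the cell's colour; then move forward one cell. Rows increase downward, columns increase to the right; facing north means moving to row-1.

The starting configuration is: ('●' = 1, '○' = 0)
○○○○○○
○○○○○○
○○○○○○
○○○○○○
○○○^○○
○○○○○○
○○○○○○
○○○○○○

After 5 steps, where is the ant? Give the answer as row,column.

[0] ○○○○○○
○○○○○○
○○○○○○
○○○○○○
○○○^○○
○○○○○○
○○○○○○
○○○○○○
[1] ○○○○○○
○○○○○○
○○○○○○
○○○○○○
○○○●>○
○○○○○○
○○○○○○
○○○○○○
[2] ○○○○○○
○○○○○○
○○○○○○
○○○○○○
○○○●●○
○○○○v○
○○○○○○
○○○○○○
[3] ○○○○○○
○○○○○○
○○○○○○
○○○○○○
○○○●●○
○○○<●○
○○○○○○
○○○○○○
[4] ○○○○○○
○○○○○○
○○○○○○
○○○○○○
○○○^●○
○○○●●○
○○○○○○
○○○○○○
[5] ○○○○○○
○○○○○○
○○○○○○
○○○○○○
○○<○●○
○○○●●○
○○○○○○
○○○○○○

4,2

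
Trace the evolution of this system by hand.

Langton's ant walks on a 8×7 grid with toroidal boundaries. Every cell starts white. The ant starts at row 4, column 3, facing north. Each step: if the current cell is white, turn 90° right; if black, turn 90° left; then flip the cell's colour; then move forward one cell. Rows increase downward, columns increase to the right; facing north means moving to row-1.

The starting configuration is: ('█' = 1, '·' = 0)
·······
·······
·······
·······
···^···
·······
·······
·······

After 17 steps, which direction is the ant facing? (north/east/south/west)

west

[0] ·······
·······
·······
·······
···^···
·······
·······
·······
[1] ·······
·······
·······
·······
···█>··
·······
·······
·······
[2] ·······
·······
·······
·······
···██··
····v··
·······
·······
[3] ·······
·······
·······
·······
···██··
···<█··
·······
·······
[4] ·······
·······
·······
·······
···^█··
···██··
·······
·······
[5] ·······
·······
·······
·······
··<·█··
···██··
·······
·······
[6] ·······
·······
·······
··^····
··█·█··
···██··
·······
·······
[7] ·······
·······
·······
··█>···
··█·█··
···██··
·······
·······
[8] ·······
·······
·······
··██···
··█v█··
···██··
·······
·······
[9] ·······
·······
·······
··██···
··<██··
···██··
·······
·······
[10] ·······
·······
·······
··██···
···██··
··v██··
·······
·······
[11] ·······
·······
·······
··██···
···██··
·<███··
·······
·······
[12] ·······
·······
·······
··██···
·^·██··
·████··
·······
·······
[13] ·······
·······
·······
··██···
·█>██··
·████··
·······
·······
[14] ·······
·······
·······
··██···
·████··
·█v██··
·······
·······
[15] ·······
·······
·······
··██···
·████··
·█·>█··
·······
·······
[16] ·······
·······
·······
··██···
·██^█··
·█··█··
·······
·······
[17] ·······
·······
·······
··██···
·█<·█··
·█··█··
·······
·······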